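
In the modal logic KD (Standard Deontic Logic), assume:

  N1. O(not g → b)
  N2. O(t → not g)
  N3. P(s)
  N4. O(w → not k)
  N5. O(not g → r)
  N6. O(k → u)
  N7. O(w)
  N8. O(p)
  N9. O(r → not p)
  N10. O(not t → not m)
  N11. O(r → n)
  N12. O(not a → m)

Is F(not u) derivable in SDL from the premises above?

Premise 6 is O(k → u), but O(k) is not derivable from the premises, so it does not yield O(u).
No other premise forces O(u). An ideal world satisfying every premise can still have not u true, so F(not u) is not derivable.

No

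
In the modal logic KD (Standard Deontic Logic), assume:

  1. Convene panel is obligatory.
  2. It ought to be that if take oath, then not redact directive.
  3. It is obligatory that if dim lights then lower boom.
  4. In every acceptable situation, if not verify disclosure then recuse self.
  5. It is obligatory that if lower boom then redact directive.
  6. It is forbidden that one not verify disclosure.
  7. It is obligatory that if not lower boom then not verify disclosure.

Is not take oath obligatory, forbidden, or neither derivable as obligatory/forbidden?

Obligatory

Premise 6, F(¬verify_disclosure), is equivalent to O(verify_disclosure).
Premise 7 is O(¬lower_boom → ¬verify_disclosure); contrapositively O(verify_disclosure → lower_boom). Since O(verify_disclosure) holds, K gives O(lower_boom).
From O(lower_boom) and premise 5, O(lower_boom → redact_directive), we obtain O(redact_directive).
Premise 2 is O(take_oath → ¬redact_directive); contrapositively O(redact_directive → ¬take_oath). Since O(redact_directive) holds, K gives O(¬take_oath).
Premises 1, 3, 4 do not contribute to this derivation.
Hence ¬take_oath is obligatory.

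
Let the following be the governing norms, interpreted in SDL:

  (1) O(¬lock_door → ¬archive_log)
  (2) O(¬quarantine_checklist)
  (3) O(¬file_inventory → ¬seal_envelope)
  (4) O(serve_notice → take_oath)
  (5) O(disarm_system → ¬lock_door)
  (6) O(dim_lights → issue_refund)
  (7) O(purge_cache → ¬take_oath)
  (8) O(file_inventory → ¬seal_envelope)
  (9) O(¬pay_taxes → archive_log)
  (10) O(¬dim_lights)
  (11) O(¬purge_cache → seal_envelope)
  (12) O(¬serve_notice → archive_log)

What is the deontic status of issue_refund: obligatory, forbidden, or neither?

Neither

Premise 6 is O(dim_lights → issue_refund), but O(dim_lights) is not derivable from the premises, so it does not yield O(issue_refund).
No premise or chain of K-axiom applications forces O(issue_refund), and none forces O(¬issue_refund). So issue_refund is neither obligatory nor forbidden under these norms.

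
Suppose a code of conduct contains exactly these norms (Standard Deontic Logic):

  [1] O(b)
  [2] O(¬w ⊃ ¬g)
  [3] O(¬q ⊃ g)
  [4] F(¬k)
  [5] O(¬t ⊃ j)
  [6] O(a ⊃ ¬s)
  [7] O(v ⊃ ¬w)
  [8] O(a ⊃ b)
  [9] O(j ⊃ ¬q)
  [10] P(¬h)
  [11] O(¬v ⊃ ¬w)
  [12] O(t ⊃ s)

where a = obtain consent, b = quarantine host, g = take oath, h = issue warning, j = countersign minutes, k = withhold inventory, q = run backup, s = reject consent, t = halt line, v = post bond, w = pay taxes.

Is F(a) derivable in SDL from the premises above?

Premises 11 and 7 are O(¬v ⊃ ¬w) and O(v ⊃ ¬w); every ideal world satisfies ¬v or v, so in either case ¬w holds — hence O(¬w).
Premise 2 is O(¬w ⊃ ¬g); since O(¬w), deontic closure gives O(¬g).
Premise 3 is O(¬q ⊃ g); contrapositively O(¬g ⊃ q). Since O(¬g) holds, K gives O(q).
Premise 9, O(j ⊃ ¬q), contraposes to O(q ⊃ ¬j); with O(q) we get O(¬j).
The contrapositive of premise 5 (O(¬t ⊃ j)) is O(¬j ⊃ t), and O(¬j) is already established, so O(t).
Premise 12 is O(t ⊃ s); since O(t), deontic closure gives O(s).
Premise 6, O(a ⊃ ¬s), contraposes to O(s ⊃ ¬a); with O(s) we get O(¬a).
Premises 1, 4, 8, 10 do not contribute to this derivation.
So O(¬a) holds, i.e. F(a). The claim follows.

Yes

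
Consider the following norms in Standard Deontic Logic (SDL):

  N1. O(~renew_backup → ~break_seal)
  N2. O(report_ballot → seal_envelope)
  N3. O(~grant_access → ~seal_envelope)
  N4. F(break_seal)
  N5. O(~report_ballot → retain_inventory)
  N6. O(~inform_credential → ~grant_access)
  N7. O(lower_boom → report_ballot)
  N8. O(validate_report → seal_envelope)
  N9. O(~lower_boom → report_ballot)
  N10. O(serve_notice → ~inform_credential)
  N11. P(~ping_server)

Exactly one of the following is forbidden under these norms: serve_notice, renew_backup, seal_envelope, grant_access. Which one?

serve_notice

By case analysis on ~lower_boom: premise 9 gives O(~lower_boom → report_ballot) and premise 7 gives O(lower_boom → report_ballot), so O(report_ballot) either way.
From O(report_ballot) and premise 2, O(report_ballot → seal_envelope), we obtain O(seal_envelope).
Premise 3 is O(~grant_access → ~seal_envelope); contrapositively O(seal_envelope → grant_access). Since O(seal_envelope) holds, K gives O(grant_access).
The contrapositive of premise 6 (O(~inform_credential → ~grant_access)) is O(grant_access → inform_credential), and O(grant_access) is already established, so O(inform_credential).
Premise 10 is O(serve_notice → ~inform_credential); contrapositively O(inform_credential → ~serve_notice). Since O(inform_credential) holds, K gives O(~serve_notice).
So O(~serve_notice) holds, i.e. serve_notice is forbidden. None of the other listed options is forbidden under the premises.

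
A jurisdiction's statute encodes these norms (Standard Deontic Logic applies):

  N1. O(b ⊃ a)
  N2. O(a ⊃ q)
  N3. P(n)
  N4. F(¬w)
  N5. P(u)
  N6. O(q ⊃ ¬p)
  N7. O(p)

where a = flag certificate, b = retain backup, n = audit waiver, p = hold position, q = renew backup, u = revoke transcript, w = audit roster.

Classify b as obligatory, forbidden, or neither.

Premise 7 gives O(p).
Premise 6 is O(q ⊃ ¬p); contrapositively O(p ⊃ ¬q). Since O(p) holds, K gives O(¬q).
Premise 2, O(a ⊃ q), contraposes to O(¬q ⊃ ¬a); with O(¬q) we get O(¬a).
Premise 1 is O(b ⊃ a); contrapositively O(¬a ⊃ ¬b). Since O(¬a) holds, K gives O(¬b).
Premises 3, 4, 5 do not contribute to this derivation.
Thus O(¬b), which is F(b): b is forbidden.

Forbidden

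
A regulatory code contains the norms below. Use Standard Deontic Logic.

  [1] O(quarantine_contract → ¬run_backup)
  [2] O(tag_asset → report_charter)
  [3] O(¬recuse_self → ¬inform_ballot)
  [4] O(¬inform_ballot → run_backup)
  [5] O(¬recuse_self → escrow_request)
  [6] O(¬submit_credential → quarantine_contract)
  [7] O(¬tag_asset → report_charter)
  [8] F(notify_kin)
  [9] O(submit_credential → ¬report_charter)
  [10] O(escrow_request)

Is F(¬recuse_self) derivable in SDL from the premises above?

Premises 7 and 2 are O(¬tag_asset → report_charter) and O(tag_asset → report_charter); every ideal world satisfies ¬tag_asset or tag_asset, so in either case report_charter holds — hence O(report_charter).
The contrapositive of premise 9 (O(submit_credential → ¬report_charter)) is O(report_charter → ¬submit_credential), and O(report_charter) is already established, so O(¬submit_credential).
Premise 6 is O(¬submit_credential → quarantine_contract); since O(¬submit_credential), deontic closure gives O(quarantine_contract).
Premise 1 is O(quarantine_contract → ¬run_backup); since O(quarantine_contract), deontic closure gives O(¬run_backup).
Premise 4 is O(¬inform_ballot → run_backup); contrapositively O(¬run_backup → inform_ballot). Since O(¬run_backup) holds, K gives O(inform_ballot).
Premise 3, O(¬recuse_self → ¬inform_ballot), contraposes to O(inform_ballot → recuse_self); with O(inform_ballot) we get O(recuse_self).
Premises 5, 8, 10 do not contribute to this derivation.
So O(recuse_self) holds, i.e. F(¬recuse_self). The claim follows.

Yes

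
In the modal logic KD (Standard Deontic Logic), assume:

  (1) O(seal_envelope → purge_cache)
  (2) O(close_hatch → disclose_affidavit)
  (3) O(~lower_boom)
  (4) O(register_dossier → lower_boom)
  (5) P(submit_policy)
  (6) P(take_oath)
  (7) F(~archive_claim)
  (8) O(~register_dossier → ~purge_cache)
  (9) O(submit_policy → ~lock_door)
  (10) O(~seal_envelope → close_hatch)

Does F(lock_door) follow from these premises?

Premise 9 is O(submit_policy → ~lock_door), but O(submit_policy) is not derivable from the premises (the permission P(submit_policy) asserts only ~O(~submit_policy), not O(submit_policy)), so it does not yield O(~lock_door).
No other premise forces O(~lock_door). An ideal world satisfying every premise can still have lock_door true, so F(lock_door) is not derivable.

No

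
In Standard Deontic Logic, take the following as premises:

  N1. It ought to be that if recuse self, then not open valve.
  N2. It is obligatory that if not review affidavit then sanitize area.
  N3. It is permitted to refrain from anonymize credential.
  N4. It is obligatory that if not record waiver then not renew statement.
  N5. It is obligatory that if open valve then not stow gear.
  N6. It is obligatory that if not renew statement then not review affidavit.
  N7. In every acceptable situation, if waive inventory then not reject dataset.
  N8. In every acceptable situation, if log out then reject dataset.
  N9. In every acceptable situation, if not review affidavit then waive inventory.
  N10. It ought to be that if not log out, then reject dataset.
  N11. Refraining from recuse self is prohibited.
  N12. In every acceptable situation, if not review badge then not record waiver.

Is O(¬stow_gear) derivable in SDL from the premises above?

Premise 5 is O(open_valve → ¬stow_gear), but O(open_valve) is not derivable from the premises, so it does not yield O(¬stow_gear).
No other premise forces O(¬stow_gear). An ideal world satisfying every premise can still have ¬stow_gear false, so O(¬stow_gear) is not derivable.

No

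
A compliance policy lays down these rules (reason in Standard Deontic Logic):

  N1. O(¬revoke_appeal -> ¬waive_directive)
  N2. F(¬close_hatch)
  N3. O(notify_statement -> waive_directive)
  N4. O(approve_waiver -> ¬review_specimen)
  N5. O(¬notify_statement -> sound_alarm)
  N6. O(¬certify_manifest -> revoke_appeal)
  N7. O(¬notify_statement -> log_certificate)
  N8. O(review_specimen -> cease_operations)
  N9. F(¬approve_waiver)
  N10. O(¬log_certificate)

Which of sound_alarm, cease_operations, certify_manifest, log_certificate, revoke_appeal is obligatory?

revoke_appeal

Premise 10 gives O(¬log_certificate).
Premise 7, O(¬notify_statement -> log_certificate), contraposes to O(¬log_certificate -> notify_statement); with O(¬log_certificate) we get O(notify_statement).
Premise 3 is O(notify_statement -> waive_directive); since O(notify_statement), deontic closure gives O(waive_directive).
Premise 1, O(¬revoke_appeal -> ¬waive_directive), contraposes to O(waive_directive -> revoke_appeal); with O(waive_directive) we get O(revoke_appeal).
So O(revoke_appeal) holds — revoke_appeal is obligatory. None of the other listed options is made obligatory by any chain of premises.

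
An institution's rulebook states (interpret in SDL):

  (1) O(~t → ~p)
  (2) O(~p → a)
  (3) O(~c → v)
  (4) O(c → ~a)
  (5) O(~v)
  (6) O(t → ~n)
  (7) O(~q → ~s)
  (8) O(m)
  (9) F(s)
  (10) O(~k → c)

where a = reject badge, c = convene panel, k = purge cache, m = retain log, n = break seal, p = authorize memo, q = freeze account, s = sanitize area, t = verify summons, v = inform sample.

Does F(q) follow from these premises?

Premise 7 is O(~q → ~s); even if O(~s) held, inferring O(~q) would be affirming the consequent — invalid.
No other premise forces O(~q). An ideal world satisfying every premise can still have q true, so F(q) is not derivable.

No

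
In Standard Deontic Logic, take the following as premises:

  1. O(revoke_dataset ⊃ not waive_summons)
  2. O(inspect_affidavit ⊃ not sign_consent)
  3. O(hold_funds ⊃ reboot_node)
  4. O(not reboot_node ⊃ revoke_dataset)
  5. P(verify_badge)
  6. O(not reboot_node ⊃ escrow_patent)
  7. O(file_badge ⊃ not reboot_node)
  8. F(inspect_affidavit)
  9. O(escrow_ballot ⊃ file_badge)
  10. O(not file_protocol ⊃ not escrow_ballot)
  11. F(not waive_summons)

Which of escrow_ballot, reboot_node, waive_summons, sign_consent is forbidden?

escrow_ballot

Premise 11, F(not waive_summons), is equivalent to O(waive_summons).
Premise 1, O(revoke_dataset ⊃ not waive_summons), contraposes to O(waive_summons ⊃ not revoke_dataset); with O(waive_summons) we get O(not revoke_dataset).
Premise 4, O(not reboot_node ⊃ revoke_dataset), contraposes to O(not revoke_dataset ⊃ reboot_node); with O(not revoke_dataset) we get O(reboot_node).
The contrapositive of premise 7 (O(file_badge ⊃ not reboot_node)) is O(reboot_node ⊃ not file_badge), and O(reboot_node) is already established, so O(not file_badge).
Premise 9, O(escrow_ballot ⊃ file_badge), contraposes to O(not file_badge ⊃ not escrow_ballot); with O(not file_badge) we get O(not escrow_ballot).
So O(not escrow_ballot) holds, i.e. escrow_ballot is forbidden. None of the other listed options is forbidden under the premises.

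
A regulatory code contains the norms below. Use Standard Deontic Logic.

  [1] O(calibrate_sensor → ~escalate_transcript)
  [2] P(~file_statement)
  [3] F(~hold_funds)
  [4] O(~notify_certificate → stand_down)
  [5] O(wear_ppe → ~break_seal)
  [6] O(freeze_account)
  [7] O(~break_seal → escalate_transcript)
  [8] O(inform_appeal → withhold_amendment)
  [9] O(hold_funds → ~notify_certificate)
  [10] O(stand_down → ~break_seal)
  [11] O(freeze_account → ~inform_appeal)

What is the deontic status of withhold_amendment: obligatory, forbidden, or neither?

Neither

Premise 8 is O(inform_appeal → withhold_amendment), but O(inform_appeal) is not derivable from the premises, so it does not yield O(withhold_amendment).
No premise or chain of K-axiom applications forces O(withhold_amendment), and none forces O(~withhold_amendment). So withhold_amendment is neither obligatory nor forbidden under these norms.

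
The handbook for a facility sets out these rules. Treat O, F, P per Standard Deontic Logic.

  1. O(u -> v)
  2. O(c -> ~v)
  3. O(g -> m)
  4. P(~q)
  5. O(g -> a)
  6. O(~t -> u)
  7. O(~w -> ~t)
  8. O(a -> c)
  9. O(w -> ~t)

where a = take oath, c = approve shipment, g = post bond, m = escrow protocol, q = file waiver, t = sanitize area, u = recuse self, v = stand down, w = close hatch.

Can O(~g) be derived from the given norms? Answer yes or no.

Premises 7 and 9 cover both cases: O(~w -> ~t) and O(w -> ~t). Since ~w ∨ w is a tautology, O(~t) follows.
From O(~t) and premise 6, O(~t -> u), we obtain O(u).
Applying K to premise 1 (O(u -> v)) and O(u) yields O(v).
The contrapositive of premise 2 (O(c -> ~v)) is O(v -> ~c), and O(v) is already established, so O(~c).
The contrapositive of premise 8 (O(a -> c)) is O(~c -> ~a), and O(~c) is already established, so O(~a).
Premise 5, O(g -> a), contraposes to O(~a -> ~g); with O(~a) we get O(~g).
Premises 3, 4 do not contribute to this derivation.
So O(~g) follows.

Yes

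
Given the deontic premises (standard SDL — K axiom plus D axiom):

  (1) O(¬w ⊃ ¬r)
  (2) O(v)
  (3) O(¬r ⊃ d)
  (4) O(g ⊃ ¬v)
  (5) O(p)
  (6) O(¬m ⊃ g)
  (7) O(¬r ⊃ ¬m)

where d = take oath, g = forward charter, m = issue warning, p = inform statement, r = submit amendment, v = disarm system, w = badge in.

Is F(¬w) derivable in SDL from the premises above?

Yes

From premise 2 we have O(v).
The contrapositive of premise 4 (O(g ⊃ ¬v)) is O(v ⊃ ¬g), and O(v) is already established, so O(¬g).
Premise 6, O(¬m ⊃ g), contraposes to O(¬g ⊃ m); with O(¬g) we get O(m).
The contrapositive of premise 7 (O(¬r ⊃ ¬m)) is O(m ⊃ r), and O(m) is already established, so O(r).
Premise 1 is O(¬w ⊃ ¬r); contrapositively O(r ⊃ w). Since O(r) holds, K gives O(w).
Premises 3, 5 do not contribute to this derivation.
So O(w) holds, i.e. F(¬w). The claim follows.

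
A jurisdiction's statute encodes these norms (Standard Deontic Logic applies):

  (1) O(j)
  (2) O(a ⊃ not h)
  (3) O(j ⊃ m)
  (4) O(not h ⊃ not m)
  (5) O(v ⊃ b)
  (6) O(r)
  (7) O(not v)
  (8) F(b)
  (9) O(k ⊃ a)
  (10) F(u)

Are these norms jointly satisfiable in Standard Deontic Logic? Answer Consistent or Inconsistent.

Consistent

Premise 5 is O(v ⊃ b), but O(v) is not derivable from the premises, so it does not yield O(b).
So O(b) is not derivable, and the apparent clash with O(not b) does not arise.
A world satisfying every obligation exists (e.g. a=false, b=false, h=true, j=true, k=false, m=true, r=true, u=false, v=false); no atom is both obligatory and forbidden, so the set is consistent.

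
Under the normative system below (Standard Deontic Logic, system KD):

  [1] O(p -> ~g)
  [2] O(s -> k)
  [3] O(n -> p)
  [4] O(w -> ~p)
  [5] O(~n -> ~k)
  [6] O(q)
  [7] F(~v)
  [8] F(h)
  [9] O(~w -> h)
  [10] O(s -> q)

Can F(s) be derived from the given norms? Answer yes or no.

F(h) at premise 8 means O(~h).
Premise 9 is O(~w -> h); contrapositively O(~h -> w). Since O(~h) holds, K gives O(w).
With premise 4, O(w -> ~p), the K-axiom yields O(~p).
The contrapositive of premise 3 (O(n -> p)) is O(~p -> ~n), and O(~p) is already established, so O(~n).
With premise 5, O(~n -> ~k), the K-axiom yields O(~k).
The contrapositive of premise 2 (O(s -> k)) is O(~k -> ~s), and O(~k) is already established, so O(~s).
Premises 1, 6, 7, 10 do not contribute to this derivation.
So O(~s) holds, i.e. F(s). The claim follows.

Yes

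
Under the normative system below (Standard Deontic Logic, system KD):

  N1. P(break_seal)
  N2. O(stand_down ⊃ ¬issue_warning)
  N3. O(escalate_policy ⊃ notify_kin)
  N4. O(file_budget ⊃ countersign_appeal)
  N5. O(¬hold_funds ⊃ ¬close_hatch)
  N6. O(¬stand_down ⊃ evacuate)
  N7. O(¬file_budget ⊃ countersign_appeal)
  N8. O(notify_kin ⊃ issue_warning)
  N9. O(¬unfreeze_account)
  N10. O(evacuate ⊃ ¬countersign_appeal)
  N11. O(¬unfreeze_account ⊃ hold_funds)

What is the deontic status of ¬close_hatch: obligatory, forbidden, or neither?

Neither

Premise 5 is O(¬hold_funds ⊃ ¬close_hatch), but O(¬hold_funds) is not derivable from the premises, so it does not yield O(¬close_hatch).
No premise or chain of K-axiom applications forces O(¬close_hatch), and none forces O(close_hatch). So ¬close_hatch is neither obligatory nor forbidden under these norms.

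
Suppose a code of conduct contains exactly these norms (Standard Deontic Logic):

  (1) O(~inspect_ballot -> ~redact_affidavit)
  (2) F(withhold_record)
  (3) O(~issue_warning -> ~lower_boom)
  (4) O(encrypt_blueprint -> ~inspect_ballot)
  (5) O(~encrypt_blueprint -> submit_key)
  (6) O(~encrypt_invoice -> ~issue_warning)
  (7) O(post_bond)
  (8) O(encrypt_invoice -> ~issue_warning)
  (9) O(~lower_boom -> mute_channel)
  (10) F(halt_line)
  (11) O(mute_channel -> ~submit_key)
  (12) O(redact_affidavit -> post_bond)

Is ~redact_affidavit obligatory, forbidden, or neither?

Obligatory

Premises 6 and 8 are O(~encrypt_invoice -> ~issue_warning) and O(encrypt_invoice -> ~issue_warning); every ideal world satisfies ~encrypt_invoice or encrypt_invoice, so in either case ~issue_warning holds — hence O(~issue_warning).
From O(~issue_warning) and premise 3, O(~issue_warning -> ~lower_boom), we obtain O(~lower_boom).
From O(~lower_boom) and premise 9, O(~lower_boom -> mute_channel), we obtain O(mute_channel).
Premise 11 is O(mute_channel -> ~submit_key); since O(mute_channel), deontic closure gives O(~submit_key).
The contrapositive of premise 5 (O(~encrypt_blueprint -> submit_key)) is O(~submit_key -> encrypt_blueprint), and O(~submit_key) is already established, so O(encrypt_blueprint).
From O(encrypt_blueprint) and premise 4, O(encrypt_blueprint -> ~inspect_ballot), we obtain O(~inspect_ballot).
Premise 1 is O(~inspect_ballot -> ~redact_affidavit); since O(~inspect_ballot), deontic closure gives O(~redact_affidavit).
Premises 2, 7, 10, 12 do not contribute to this derivation.
Hence ~redact_affidavit is obligatory.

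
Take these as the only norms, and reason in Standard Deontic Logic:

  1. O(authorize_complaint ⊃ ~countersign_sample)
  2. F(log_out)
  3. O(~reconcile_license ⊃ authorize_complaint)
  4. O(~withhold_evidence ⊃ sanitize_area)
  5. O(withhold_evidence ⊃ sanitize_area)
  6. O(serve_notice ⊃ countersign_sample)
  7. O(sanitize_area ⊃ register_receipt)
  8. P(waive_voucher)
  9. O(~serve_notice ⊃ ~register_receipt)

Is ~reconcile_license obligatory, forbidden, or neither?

Premises 4 and 5 cover both cases: O(~withhold_evidence ⊃ sanitize_area) and O(withhold_evidence ⊃ sanitize_area). Since ~withhold_evidence ∨ withhold_evidence is a tautology, O(sanitize_area) follows.
Premise 7 is O(sanitize_area ⊃ register_receipt); since O(sanitize_area), deontic closure gives O(register_receipt).
The contrapositive of premise 9 (O(~serve_notice ⊃ ~register_receipt)) is O(register_receipt ⊃ serve_notice), and O(register_receipt) is already established, so O(serve_notice).
With premise 6, O(serve_notice ⊃ countersign_sample), the K-axiom yields O(countersign_sample).
Premise 1, O(authorize_complaint ⊃ ~countersign_sample), contraposes to O(countersign_sample ⊃ ~authorize_complaint); with O(countersign_sample) we get O(~authorize_complaint).
Premise 3 is O(~reconcile_license ⊃ authorize_complaint); contrapositively O(~authorize_complaint ⊃ reconcile_license). Since O(~authorize_complaint) holds, K gives O(reconcile_license).
Premises 2, 8 do not contribute to this derivation.
Thus O(reconcile_license), which is F(~reconcile_license): ~reconcile_license is forbidden.

Forbidden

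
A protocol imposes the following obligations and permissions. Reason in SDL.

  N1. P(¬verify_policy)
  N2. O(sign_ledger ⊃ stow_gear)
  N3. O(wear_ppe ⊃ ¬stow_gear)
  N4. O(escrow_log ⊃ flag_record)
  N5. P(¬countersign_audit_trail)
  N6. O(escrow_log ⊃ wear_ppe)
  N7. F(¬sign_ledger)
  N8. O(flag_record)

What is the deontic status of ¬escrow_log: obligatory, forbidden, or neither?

Obligatory

F(¬sign_ledger) at premise 7 means O(sign_ledger).
With premise 2, O(sign_ledger ⊃ stow_gear), the K-axiom yields O(stow_gear).
Premise 3 is O(wear_ppe ⊃ ¬stow_gear); contrapositively O(stow_gear ⊃ ¬wear_ppe). Since O(stow_gear) holds, K gives O(¬wear_ppe).
Premise 6, O(escrow_log ⊃ wear_ppe), contraposes to O(¬wear_ppe ⊃ ¬escrow_log); with O(¬wear_ppe) we get O(¬escrow_log).
Premises 1, 4, 5, 8 do not contribute to this derivation.
Hence ¬escrow_log is obligatory.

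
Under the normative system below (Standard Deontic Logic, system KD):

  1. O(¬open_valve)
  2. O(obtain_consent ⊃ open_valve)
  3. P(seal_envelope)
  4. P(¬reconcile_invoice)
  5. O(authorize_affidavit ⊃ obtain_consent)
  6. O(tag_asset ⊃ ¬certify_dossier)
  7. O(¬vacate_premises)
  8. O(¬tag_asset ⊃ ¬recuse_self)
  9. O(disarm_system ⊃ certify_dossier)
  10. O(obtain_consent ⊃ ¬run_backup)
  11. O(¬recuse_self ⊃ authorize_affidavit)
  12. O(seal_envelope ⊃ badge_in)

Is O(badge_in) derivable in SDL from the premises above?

Premise 12 is O(seal_envelope ⊃ badge_in), but O(seal_envelope) is not derivable from the premises (the permission P(seal_envelope) asserts only ¬O(¬seal_envelope), not O(seal_envelope)), so it does not yield O(badge_in).
No other premise forces O(badge_in). An ideal world satisfying every premise can still have badge_in false, so O(badge_in) is not derivable.

No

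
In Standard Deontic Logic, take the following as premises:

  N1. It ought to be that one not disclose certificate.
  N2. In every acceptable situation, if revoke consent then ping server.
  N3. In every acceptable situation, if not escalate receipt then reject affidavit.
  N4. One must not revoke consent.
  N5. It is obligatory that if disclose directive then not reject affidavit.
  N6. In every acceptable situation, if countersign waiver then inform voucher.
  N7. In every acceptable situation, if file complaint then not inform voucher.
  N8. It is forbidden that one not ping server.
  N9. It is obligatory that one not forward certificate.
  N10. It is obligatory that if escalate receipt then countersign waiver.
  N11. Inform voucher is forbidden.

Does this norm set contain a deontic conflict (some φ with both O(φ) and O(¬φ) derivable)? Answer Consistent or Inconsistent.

Consistent

Premise 2 is O(revoke_consent → ping_server); even if O(ping_server) held, inferring O(revoke_consent) would be affirming the consequent — invalid.
So O(revoke_consent) is not derivable, and the apparent clash with O(¬revoke_consent) does not arise.
A world satisfying every obligation exists (e.g. countersign_waiver=false, disclose_certificate=false, disclose_directive=false, escalate_receipt=false, file_complaint=false, forward_certificate=false, inform_voucher=false, ping_server=true, reject_affidavit=true, revoke_consent=false); no atom is both obligatory and forbidden, so the set is consistent.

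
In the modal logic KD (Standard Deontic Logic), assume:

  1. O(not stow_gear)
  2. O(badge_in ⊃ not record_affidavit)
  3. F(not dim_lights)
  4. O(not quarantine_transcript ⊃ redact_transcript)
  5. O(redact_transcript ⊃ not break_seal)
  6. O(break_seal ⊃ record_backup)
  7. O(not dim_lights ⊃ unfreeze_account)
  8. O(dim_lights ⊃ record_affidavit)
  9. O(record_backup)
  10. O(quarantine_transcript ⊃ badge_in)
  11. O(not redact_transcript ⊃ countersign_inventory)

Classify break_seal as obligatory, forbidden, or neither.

Forbidden

Premise 3 is F(not dim_lights), i.e. O(dim_lights).
Applying K to premise 8 (O(dim_lights ⊃ record_affidavit)) and O(dim_lights) yields O(record_affidavit).
Premise 2, O(badge_in ⊃ not record_affidavit), contraposes to O(record_affidavit ⊃ not badge_in); with O(record_affidavit) we get O(not badge_in).
The contrapositive of premise 10 (O(quarantine_transcript ⊃ badge_in)) is O(not badge_in ⊃ not quarantine_transcript), and O(not badge_in) is already established, so O(not quarantine_transcript).
Premise 4 is O(not quarantine_transcript ⊃ redact_transcript); since O(not quarantine_transcript), deontic closure gives O(redact_transcript).
From O(redact_transcript) and premise 5, O(redact_transcript ⊃ not break_seal), we obtain O(not break_seal).
Premises 1, 6, 7, 9, 11 do not contribute to this derivation.
Thus O(not break_seal), which is F(break_seal): break_seal is forbidden.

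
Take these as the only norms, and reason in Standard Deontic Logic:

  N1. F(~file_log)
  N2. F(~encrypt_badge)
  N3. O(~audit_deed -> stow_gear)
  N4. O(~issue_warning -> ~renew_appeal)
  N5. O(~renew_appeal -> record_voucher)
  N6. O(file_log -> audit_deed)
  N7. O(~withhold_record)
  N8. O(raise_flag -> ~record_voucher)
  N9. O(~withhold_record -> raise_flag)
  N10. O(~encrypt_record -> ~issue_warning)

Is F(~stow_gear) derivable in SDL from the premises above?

Premise 3 is O(~audit_deed -> stow_gear), but O(~audit_deed) is not derivable from the premises, so it does not yield O(stow_gear).
No other premise forces O(stow_gear). An ideal world satisfying every premise can still have ~stow_gear true, so F(~stow_gear) is not derivable.

No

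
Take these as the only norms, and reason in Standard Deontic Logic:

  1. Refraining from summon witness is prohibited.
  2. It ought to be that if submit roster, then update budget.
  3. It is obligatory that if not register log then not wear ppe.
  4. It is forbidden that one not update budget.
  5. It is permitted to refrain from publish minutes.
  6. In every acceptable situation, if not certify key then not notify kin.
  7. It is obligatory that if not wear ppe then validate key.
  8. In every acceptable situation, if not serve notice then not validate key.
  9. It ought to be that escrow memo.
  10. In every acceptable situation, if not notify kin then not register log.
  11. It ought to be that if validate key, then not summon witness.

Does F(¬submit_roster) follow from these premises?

No

Premise 2 is O(submit_roster → update_budget); even if O(update_budget) held, inferring O(submit_roster) would be affirming the consequent — invalid.
No other premise forces O(submit_roster). An ideal world satisfying every premise can still have ¬submit_roster true, so F(¬submit_roster) is not derivable.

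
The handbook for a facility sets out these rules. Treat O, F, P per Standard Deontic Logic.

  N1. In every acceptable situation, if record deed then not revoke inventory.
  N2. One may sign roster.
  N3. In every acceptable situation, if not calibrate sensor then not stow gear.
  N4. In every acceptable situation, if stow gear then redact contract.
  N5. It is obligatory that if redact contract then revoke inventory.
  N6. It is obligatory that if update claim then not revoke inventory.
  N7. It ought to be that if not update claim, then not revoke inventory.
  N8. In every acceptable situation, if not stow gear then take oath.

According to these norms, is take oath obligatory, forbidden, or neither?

Obligatory

Premises 7 and 6 are O(¬update_claim → ¬revoke_inventory) and O(update_claim → ¬revoke_inventory); every ideal world satisfies ¬update_claim or update_claim, so in either case ¬revoke_inventory holds — hence O(¬revoke_inventory).
Premise 5, O(redact_contract → revoke_inventory), contraposes to O(¬revoke_inventory → ¬redact_contract); with O(¬revoke_inventory) we get O(¬redact_contract).
Premise 4 is O(stow_gear → redact_contract); contrapositively O(¬redact_contract → ¬stow_gear). Since O(¬redact_contract) holds, K gives O(¬stow_gear).
With premise 8, O(¬stow_gear → take_oath), the K-axiom yields O(take_oath).
Premises 1, 2, 3 do not contribute to this derivation.
Hence take_oath is obligatory.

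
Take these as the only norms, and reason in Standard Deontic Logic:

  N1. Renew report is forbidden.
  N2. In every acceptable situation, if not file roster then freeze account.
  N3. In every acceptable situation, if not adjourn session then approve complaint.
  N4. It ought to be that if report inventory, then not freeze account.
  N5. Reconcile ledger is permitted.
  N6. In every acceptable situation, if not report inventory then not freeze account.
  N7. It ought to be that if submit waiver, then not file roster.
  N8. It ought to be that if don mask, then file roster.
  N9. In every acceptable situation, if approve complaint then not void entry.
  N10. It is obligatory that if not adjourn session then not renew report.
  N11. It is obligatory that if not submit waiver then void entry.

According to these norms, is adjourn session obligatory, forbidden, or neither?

Premises 6 and 4 cover both cases: O(¬report_inventory → ¬freeze_account) and O(report_inventory → ¬freeze_account). Since ¬report_inventory ∨ report_inventory is a tautology, O(¬freeze_account) follows.
Premise 2 is O(¬file_roster → freeze_account); contrapositively O(¬freeze_account → file_roster). Since O(¬freeze_account) holds, K gives O(file_roster).
The contrapositive of premise 7 (O(submit_waiver → ¬file_roster)) is O(file_roster → ¬submit_waiver), and O(file_roster) is already established, so O(¬submit_waiver).
Applying K to premise 11 (O(¬submit_waiver → void_entry)) and O(¬submit_waiver) yields O(void_entry).
Premise 9 is O(approve_complaint → ¬void_entry); contrapositively O(void_entry → ¬approve_complaint). Since O(void_entry) holds, K gives O(¬approve_complaint).
Premise 3, O(¬adjourn_session → approve_complaint), contraposes to O(¬approve_complaint → adjourn_session); with O(¬approve_complaint) we get O(adjourn_session).
Premises 1, 5, 8, 10 do not contribute to this derivation.
Hence adjourn_session is obligatory.

Obligatory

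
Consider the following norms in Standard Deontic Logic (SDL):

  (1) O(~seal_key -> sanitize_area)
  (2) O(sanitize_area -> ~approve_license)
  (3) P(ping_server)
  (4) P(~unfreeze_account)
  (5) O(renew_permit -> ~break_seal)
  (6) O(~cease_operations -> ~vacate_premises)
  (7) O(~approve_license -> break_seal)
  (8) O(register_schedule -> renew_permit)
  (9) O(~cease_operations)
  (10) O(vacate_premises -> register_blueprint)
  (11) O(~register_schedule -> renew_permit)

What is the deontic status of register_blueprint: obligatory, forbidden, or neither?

Neither

Premise 10 is O(vacate_premises -> register_blueprint), but O(vacate_premises) is not derivable from the premises, so it does not yield O(register_blueprint).
No premise or chain of K-axiom applications forces O(register_blueprint), and none forces O(~register_blueprint). So register_blueprint is neither obligatory nor forbidden under these norms.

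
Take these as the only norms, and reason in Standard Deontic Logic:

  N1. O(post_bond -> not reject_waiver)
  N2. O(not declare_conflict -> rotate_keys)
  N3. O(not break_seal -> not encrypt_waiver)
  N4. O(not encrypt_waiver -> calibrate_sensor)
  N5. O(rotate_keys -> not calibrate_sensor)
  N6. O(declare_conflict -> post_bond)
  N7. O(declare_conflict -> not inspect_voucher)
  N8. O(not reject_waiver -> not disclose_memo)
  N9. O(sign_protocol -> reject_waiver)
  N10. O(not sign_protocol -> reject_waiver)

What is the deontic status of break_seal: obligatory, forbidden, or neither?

By case analysis on not sign_protocol: premise 10 gives O(not sign_protocol -> reject_waiver) and premise 9 gives O(sign_protocol -> reject_waiver), so O(reject_waiver) either way.
Premise 1, O(post_bond -> not reject_waiver), contraposes to O(reject_waiver -> not post_bond); with O(reject_waiver) we get O(not post_bond).
The contrapositive of premise 6 (O(declare_conflict -> post_bond)) is O(not post_bond -> not declare_conflict), and O(not post_bond) is already established, so O(not declare_conflict).
With premise 2, O(not declare_conflict -> rotate_keys), the K-axiom yields O(rotate_keys).
From O(rotate_keys) and premise 5, O(rotate_keys -> not calibrate_sensor), we obtain O(not calibrate_sensor).
The contrapositive of premise 4 (O(not encrypt_waiver -> calibrate_sensor)) is O(not calibrate_sensor -> encrypt_waiver), and O(not calibrate_sensor) is already established, so O(encrypt_waiver).
The contrapositive of premise 3 (O(not break_seal -> not encrypt_waiver)) is O(encrypt_waiver -> break_seal), and O(encrypt_waiver) is already established, so O(break_seal).
Premises 7, 8 do not contribute to this derivation.
Hence break_seal is obligatory.

Obligatory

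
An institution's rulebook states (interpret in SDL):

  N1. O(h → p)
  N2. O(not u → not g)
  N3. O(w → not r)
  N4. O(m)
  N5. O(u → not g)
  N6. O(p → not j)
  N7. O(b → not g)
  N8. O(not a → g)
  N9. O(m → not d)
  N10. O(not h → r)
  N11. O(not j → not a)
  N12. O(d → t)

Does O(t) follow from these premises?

Premise 12 is O(d → t), but O(d) is not derivable from the premises, so it does not yield O(t).
No other premise forces O(t). An ideal world satisfying every premise can still have t false, so O(t) is not derivable.

No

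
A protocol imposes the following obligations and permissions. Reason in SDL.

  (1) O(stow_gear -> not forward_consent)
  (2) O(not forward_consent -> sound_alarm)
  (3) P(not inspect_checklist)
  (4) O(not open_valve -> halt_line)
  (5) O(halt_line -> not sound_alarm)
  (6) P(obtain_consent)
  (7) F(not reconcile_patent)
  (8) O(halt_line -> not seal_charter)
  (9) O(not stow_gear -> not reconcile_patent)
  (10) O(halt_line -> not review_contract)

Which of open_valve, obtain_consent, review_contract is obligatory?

Premise 7 is F(not reconcile_patent), i.e. O(reconcile_patent).
The contrapositive of premise 9 (O(not stow_gear -> not reconcile_patent)) is O(reconcile_patent -> stow_gear), and O(reconcile_patent) is already established, so O(stow_gear).
With premise 1, O(stow_gear -> not forward_consent), the K-axiom yields O(not forward_consent).
With premise 2, O(not forward_consent -> sound_alarm), the K-axiom yields O(sound_alarm).
Premise 5, O(halt_line -> not sound_alarm), contraposes to O(sound_alarm -> not halt_line); with O(sound_alarm) we get O(not halt_line).
The contrapositive of premise 4 (O(not open_valve -> halt_line)) is O(not halt_line -> open_valve), and O(not halt_line) is already established, so O(open_valve).
So O(open_valve) holds — open_valve is obligatory. None of the other listed options is made obligatory by any chain of premises.

open_valve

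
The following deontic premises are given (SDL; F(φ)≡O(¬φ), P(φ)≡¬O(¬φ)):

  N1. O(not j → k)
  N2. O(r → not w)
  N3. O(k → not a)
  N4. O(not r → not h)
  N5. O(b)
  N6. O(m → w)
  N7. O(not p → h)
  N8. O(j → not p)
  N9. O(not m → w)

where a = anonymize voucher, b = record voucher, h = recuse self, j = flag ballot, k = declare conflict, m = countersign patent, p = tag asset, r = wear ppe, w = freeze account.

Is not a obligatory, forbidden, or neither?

Obligatory

Premises 9 and 6 cover both cases: O(not m → w) and O(m → w). Since not m ∨ m is a tautology, O(w) follows.
The contrapositive of premise 2 (O(r → not w)) is O(w → not r), and O(w) is already established, so O(not r).
Applying K to premise 4 (O(not r → not h)) and O(not r) yields O(not h).
The contrapositive of premise 7 (O(not p → h)) is O(not h → p), and O(not h) is already established, so O(p).
Premise 8 is O(j → not p); contrapositively O(p → not j). Since O(p) holds, K gives O(not j).
Premise 1 is O(not j → k); since O(not j), deontic closure gives O(k).
Premise 3 is O(k → not a); since O(k), deontic closure gives O(not a).
Premise 5 does not contribute to this derivation.
Hence not a is obligatory.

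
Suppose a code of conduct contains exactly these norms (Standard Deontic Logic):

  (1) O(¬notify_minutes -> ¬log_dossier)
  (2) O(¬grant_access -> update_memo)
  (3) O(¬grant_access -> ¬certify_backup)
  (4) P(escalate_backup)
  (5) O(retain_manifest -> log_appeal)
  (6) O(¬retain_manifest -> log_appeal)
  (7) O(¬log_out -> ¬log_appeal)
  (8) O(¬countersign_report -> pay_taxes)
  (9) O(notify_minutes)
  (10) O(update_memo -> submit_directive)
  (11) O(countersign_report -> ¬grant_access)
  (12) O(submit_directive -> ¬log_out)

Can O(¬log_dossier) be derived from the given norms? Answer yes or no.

No

Premise 1 is O(¬notify_minutes -> ¬log_dossier), but O(¬notify_minutes) is not derivable from the premises, so it does not yield O(¬log_dossier).
No other premise forces O(¬log_dossier). An ideal world satisfying every premise can still have ¬log_dossier false, so O(¬log_dossier) is not derivable.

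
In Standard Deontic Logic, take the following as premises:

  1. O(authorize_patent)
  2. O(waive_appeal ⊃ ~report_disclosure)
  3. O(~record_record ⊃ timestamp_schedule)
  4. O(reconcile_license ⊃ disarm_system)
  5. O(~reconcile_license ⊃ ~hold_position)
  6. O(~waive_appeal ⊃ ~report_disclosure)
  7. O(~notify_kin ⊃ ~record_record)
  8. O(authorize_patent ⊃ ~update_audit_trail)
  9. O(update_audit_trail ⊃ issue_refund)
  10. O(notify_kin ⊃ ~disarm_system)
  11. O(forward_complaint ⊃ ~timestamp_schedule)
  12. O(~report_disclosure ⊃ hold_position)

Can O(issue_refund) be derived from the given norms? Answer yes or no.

No

Premise 9 is O(update_audit_trail ⊃ issue_refund), but O(update_audit_trail) is not derivable from the premises, so it does not yield O(issue_refund).
No other premise forces O(issue_refund). An ideal world satisfying every premise can still have issue_refund false, so O(issue_refund) is not derivable.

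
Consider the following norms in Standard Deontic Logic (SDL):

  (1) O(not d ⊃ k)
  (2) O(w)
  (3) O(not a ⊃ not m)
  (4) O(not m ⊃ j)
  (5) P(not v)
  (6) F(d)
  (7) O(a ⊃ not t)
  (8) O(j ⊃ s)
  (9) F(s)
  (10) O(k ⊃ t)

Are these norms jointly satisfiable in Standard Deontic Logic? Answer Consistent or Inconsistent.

Inconsistent

F(s) at premise 9 means O(not s).
The contrapositive of premise 8 (O(j ⊃ s)) is O(not s ⊃ not j), and O(not s) is already established, so O(not j).
Premise 4 is O(not m ⊃ j); contrapositively O(not j ⊃ m). Since O(not j) holds, K gives O(m).
Premise 3 is O(not a ⊃ not m); contrapositively O(m ⊃ a). Since O(m) holds, K gives O(a).
Premise 7 is O(a ⊃ not t); since O(a), deontic closure gives O(not t).
Premise 10 is O(k ⊃ t); contrapositively O(not t ⊃ not k). Since O(not t) holds, K gives O(not k).
Premise 1, O(not d ⊃ k), contraposes to O(not k ⊃ d); with O(not k) we get O(d).
However, F(d) at premise 6 amounts to O(not d).
We now have both O(d) and O(not d) — d is simultaneously obligatory and forbidden, violating the D-axiom.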